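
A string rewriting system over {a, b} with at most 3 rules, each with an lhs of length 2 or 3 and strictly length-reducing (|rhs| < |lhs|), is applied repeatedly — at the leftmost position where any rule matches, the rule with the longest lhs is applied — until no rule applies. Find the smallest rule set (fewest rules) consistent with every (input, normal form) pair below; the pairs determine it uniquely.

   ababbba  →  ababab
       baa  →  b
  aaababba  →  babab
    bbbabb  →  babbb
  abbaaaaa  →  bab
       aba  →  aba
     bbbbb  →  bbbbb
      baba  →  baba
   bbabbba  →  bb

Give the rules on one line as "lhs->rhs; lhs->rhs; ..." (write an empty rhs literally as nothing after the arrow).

aa->; aaa->bb; bba->ab

  | ababbba => ababab
  | baa => b
  | aaababba => bbbabba => babbba => babab
  | bbbabb => babbb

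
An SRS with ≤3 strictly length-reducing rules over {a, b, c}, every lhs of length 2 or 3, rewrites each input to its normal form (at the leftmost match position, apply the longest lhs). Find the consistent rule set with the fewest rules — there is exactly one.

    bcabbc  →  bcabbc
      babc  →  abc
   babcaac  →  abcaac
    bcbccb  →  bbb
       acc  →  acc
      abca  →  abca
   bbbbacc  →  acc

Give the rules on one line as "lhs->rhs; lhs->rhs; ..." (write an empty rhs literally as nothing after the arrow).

ba->a; cb->b

  | bcabbc
  | babc => abc
  | babcaac => abcaac
  | bcbccb => bbccb => bbcb => bbb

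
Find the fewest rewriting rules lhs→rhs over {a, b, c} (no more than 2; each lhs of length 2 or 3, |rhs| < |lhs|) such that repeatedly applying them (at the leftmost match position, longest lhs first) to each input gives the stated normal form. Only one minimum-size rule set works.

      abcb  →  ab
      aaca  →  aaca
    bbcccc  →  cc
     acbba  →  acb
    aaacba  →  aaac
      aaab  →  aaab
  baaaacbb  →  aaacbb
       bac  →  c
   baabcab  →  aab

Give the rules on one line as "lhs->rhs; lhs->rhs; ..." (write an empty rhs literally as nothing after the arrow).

ba->; bc->

  | abcb => ab
  | aaca
  | bbcccc => bccc => cc
  | acbba => acb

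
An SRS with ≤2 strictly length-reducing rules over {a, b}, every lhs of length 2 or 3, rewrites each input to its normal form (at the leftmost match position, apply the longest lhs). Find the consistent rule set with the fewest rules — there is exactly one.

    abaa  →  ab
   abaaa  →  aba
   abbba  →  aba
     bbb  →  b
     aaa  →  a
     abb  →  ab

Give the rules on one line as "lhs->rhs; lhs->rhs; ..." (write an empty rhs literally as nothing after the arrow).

  | abaa => ab
  | abaaa => aba
  | abbba => abba => aba
  | bbb => bb => b

aa->; bb->b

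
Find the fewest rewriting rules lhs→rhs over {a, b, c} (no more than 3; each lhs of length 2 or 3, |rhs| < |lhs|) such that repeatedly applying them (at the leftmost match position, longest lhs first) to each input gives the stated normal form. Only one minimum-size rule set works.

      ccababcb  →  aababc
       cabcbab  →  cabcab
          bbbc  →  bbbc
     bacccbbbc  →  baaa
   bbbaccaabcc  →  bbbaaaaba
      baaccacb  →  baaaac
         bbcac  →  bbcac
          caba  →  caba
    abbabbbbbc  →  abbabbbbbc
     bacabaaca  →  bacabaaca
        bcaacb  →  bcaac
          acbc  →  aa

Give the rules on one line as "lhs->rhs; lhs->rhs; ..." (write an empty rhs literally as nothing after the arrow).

cb->c; cc->a

  | ccababcb => aababcb => aababc
  | cabcbab => cabcab
  | bbbc
  | bacccbbbc => baacbbbc => baacbbc => baacbc => baacc => baaa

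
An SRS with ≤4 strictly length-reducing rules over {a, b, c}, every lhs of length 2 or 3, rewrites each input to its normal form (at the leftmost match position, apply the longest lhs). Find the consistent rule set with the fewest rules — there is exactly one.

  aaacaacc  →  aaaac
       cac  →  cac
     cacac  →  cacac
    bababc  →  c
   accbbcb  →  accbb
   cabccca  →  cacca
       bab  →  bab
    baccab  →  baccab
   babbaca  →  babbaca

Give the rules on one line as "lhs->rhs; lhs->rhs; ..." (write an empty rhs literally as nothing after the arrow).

aba->cc; bc->; caa->ab

  | aaacaacc => aaaabcc => aaaac
  | cac
  | cacac
  | bababc => bccbc => cbc => c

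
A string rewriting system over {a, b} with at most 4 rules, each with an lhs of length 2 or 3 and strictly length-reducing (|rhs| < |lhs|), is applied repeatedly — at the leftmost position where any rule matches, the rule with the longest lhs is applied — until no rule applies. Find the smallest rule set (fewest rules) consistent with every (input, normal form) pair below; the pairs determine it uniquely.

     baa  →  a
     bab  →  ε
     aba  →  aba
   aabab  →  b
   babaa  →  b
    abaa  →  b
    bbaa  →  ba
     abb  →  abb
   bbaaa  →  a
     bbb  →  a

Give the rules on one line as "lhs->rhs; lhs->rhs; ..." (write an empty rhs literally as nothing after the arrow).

  | baa => a
  | bab => ε
  | aba
  | aabab => bbab => b

aa->b; baa->a; bab->; bbb->a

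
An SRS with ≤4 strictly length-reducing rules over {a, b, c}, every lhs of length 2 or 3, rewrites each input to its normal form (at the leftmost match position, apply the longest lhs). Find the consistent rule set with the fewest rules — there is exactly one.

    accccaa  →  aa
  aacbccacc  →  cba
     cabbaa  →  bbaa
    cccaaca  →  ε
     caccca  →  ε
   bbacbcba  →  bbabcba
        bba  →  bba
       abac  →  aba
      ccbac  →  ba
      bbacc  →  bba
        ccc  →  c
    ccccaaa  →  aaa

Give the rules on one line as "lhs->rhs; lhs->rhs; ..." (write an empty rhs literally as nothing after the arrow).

ac->c; bac->ba; ca->; cc->

  | accccaa => ccccaa => ccaa => aa
  | aacbccacc => acbccacc => cbccacc => cbacc => cbac => cba
  | cabbaa => bbaa
  | cccaaca => caaca => aca => ca => ε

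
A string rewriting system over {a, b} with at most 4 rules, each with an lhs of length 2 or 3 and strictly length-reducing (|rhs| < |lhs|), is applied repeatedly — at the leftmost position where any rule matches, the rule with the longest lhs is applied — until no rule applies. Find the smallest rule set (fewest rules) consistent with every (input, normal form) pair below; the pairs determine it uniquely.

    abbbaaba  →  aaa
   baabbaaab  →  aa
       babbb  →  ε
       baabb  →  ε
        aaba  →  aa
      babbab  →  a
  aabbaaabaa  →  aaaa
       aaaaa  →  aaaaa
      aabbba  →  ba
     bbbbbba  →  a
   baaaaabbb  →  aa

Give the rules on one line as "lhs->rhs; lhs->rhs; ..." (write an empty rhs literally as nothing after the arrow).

ab->; baa->aa; bb->a

  | abbbaaba => bbaaba => aaaba => aaa
  | baabbaaab => aabbaaab => abaaab => aaab => aa
  | babbb => bbb => ab => ε
  | baabb => aabb => ab => ε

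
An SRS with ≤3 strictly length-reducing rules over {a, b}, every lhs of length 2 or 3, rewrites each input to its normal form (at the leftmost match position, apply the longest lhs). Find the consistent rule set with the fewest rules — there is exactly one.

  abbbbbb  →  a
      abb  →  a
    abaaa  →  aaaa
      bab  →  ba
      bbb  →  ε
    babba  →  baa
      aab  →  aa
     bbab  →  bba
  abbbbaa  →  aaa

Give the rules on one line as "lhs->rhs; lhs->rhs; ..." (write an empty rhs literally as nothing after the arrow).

ab->a; bbb->

  | abbbbbb => abbbbb => abbbb => abbb => abb => ab => a
  | abb => ab => a
  | abaaa => aaaa
  | bab => ba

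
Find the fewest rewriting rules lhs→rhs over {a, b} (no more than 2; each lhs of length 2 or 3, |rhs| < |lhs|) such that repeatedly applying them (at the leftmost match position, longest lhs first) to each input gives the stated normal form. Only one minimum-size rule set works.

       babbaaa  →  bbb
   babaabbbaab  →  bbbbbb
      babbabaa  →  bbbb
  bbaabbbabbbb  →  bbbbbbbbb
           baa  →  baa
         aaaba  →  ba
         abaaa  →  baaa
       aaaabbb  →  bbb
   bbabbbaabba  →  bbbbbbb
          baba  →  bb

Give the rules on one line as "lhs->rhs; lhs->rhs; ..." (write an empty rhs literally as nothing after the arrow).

  | babbaaa => bbbaaa => bbbaa => bbba => bbb
  | babaabbbaab => bbaabbbaab => bbabbbaab => bbbbbaab => bbbbbab => bbbbbb
  | babbabaa => bbbabaa => bbbbaa => bbbba => bbbb
  | bbaabbbabbbb => bbabbbabbbb => bbbbbabbbb => bbbbbbbbb

ab->b; bba->bb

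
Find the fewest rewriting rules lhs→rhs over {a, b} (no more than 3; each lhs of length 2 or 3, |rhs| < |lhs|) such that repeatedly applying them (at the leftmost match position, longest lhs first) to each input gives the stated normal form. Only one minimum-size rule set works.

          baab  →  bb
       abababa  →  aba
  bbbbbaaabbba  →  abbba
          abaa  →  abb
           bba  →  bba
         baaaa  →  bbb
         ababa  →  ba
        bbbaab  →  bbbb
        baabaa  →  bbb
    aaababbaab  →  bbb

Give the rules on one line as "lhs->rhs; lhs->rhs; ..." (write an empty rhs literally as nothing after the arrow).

  | baab => bb
  | abababa => aababa => baba => aba
  | bbbbbaaabbba => bbbbbbabbba => bbbbbabbba => bbbbabbba => bbbabbba => bbabbba => babbba => abbba
  | abaa => abb

aa->b; aab->b; bab->ab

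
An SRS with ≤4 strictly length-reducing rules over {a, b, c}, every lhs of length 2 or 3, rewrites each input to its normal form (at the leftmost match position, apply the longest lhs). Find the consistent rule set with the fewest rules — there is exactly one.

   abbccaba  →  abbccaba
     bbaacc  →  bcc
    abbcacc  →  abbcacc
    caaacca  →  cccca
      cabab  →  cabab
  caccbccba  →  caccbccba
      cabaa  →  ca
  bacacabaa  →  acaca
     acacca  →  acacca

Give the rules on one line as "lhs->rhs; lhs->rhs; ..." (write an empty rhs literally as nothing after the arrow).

aaa->c; baa->; bac->ac

  | abbccaba
  | bbaacc => bcc
  | abbcacc
  | caaacca => cccca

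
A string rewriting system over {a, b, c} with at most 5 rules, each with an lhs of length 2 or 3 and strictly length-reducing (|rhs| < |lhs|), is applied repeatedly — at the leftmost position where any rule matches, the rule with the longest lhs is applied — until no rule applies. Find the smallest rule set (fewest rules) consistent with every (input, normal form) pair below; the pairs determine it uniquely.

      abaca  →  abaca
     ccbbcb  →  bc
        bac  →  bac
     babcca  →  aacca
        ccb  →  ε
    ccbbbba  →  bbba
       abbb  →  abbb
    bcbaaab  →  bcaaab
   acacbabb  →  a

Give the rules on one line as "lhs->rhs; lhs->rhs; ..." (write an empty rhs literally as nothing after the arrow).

  | abaca
  | ccbbcb => bcb => bc
  | bac
  | babcca => aacca

bab->aa; cab->; cb->c; ccb->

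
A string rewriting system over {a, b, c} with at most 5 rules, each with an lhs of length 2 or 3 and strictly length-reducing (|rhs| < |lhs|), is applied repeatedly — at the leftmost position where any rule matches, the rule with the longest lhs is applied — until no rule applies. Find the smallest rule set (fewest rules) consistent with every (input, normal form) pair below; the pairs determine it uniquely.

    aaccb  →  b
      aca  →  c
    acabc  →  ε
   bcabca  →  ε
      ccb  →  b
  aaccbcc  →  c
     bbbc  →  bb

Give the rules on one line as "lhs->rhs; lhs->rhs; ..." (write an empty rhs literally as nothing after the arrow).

  | aaccb => ccb => cb => b
  | aca => c
  | acabc => cbc => bc => ε
  | bcabca => abca => aa => ε

aa->; aca->c; bc->; cb->b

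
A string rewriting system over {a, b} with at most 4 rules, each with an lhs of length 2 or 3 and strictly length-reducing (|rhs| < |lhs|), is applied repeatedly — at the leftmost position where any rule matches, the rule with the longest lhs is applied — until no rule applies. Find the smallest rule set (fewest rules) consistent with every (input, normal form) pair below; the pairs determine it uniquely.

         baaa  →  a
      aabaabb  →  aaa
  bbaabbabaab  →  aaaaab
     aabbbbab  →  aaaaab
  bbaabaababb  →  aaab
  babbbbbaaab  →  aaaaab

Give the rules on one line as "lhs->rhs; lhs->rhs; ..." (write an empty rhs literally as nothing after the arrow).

  | baaa => a
  | aabaabb => aabb => aaa
  | bbaabbabaab => aaabbabaab => aaaaabaab => aaaaab
  | aabbbbab => aaabbab => aaaaab

baa->; bab->; bb->a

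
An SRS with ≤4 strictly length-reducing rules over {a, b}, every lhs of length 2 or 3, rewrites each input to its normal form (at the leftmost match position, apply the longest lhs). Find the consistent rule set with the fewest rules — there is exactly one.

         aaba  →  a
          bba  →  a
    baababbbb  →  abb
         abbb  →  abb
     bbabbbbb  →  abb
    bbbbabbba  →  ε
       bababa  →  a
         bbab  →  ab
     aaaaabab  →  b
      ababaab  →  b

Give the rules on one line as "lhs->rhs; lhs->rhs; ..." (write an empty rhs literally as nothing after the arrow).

aa->; ba->a; bbb->bb

  | aaba => ba => a
  | bba => ba => a
  | baababbbb => aababbbb => babbbb => abbbb => abbb => abb
  | abbb => abb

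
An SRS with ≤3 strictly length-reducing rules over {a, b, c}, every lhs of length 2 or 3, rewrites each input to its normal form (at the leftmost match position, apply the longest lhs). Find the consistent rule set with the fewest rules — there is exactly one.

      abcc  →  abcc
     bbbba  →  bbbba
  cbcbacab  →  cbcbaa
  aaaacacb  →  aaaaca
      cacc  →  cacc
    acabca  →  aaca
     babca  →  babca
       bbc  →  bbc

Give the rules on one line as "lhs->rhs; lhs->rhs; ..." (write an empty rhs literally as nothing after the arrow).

  | abcc
  | bbbba
  | cbcbacab => cbcbaa
  | aaaacacb => aaaaca

acb->a; cab->a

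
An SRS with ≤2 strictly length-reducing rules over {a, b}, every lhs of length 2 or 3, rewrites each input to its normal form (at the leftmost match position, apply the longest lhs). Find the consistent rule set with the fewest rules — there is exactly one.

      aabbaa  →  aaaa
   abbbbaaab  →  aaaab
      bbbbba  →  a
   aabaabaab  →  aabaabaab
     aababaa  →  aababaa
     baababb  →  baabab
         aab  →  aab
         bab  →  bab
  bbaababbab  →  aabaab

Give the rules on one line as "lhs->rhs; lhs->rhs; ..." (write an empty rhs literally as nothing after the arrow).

  | aabbaa => aaaa
  | abbbbaaab => abbbaaab => abbaaab => aaaab
  | bbbbba => bbbba => bbba => bba => a
  | aabaabaab

bb->b; bba->a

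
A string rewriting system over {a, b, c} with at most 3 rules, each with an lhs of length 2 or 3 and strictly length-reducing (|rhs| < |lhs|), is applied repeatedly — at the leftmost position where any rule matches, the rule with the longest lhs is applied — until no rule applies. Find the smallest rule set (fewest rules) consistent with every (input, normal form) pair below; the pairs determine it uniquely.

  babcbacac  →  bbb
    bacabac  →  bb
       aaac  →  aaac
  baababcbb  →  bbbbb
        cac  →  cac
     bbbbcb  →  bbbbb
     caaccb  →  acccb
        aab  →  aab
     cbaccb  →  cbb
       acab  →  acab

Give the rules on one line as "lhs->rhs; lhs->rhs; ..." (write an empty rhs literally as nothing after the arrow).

ba->b; bc->b; caa->ac

  | babcbacac => bbcbacac => bbbacac => bbbcac => bbbac => bbbc => bbb
  | bacabac => bcabac => babac => bbac => bbc => bb
  | aaac
  | baababcbb => bababcbb => bbabcbb => bbbcbb => bbbbb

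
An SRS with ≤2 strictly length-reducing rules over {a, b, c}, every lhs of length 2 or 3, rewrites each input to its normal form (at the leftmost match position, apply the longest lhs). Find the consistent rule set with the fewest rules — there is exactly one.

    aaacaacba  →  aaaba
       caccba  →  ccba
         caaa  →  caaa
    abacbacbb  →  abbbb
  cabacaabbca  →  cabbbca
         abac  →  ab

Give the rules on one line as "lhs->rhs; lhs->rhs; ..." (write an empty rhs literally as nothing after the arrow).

ac->; baa->b

  | aaacaacba => aaaacba => aaaba
  | caccba => ccba
  | caaa
  | abacbacbb => abbacbb => abbbb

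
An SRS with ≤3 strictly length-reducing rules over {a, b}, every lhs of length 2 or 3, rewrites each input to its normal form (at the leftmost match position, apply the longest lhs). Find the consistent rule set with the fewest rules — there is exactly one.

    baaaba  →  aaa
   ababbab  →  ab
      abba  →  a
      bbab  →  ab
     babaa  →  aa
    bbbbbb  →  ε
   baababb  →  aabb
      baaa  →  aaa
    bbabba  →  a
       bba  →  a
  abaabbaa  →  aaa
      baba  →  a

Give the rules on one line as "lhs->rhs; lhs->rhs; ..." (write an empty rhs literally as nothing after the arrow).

  | baaaba => aaaba => aaa
  | ababbab => abbab => abab => ab
  | abba => aba => a
  | bbab => bab => ab

aba->a; ba->a; bbb->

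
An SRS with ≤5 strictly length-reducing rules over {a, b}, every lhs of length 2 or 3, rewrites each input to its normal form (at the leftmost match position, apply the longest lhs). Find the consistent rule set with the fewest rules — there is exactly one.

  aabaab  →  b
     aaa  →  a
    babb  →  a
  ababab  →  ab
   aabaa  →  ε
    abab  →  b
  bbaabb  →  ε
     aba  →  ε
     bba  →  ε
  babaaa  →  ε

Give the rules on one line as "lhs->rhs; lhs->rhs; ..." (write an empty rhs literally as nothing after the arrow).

aa->; ba->a; bb->; bba->bb

  | aabaab => baab => aab => b
  | aaa => a
  | babb => abb => a
  | ababab => aabab => bab => ab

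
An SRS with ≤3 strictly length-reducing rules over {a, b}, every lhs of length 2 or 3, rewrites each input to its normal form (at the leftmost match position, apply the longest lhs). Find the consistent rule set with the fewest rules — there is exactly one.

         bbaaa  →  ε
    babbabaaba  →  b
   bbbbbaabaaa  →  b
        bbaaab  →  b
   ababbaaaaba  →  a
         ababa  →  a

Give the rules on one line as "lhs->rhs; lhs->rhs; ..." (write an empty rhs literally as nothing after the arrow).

  | bbaaa => bbba => ba => ε
  | babbabaaba => bbabaaba => bbaaba => bbbba => bba => b
  | bbbbbaabaaa => bbbaabaaa => baabaaa => bbbaaa => baaa => bba => b
  | bbaaab => bbbab => bab => b

ba->; baa->bb; bbb->b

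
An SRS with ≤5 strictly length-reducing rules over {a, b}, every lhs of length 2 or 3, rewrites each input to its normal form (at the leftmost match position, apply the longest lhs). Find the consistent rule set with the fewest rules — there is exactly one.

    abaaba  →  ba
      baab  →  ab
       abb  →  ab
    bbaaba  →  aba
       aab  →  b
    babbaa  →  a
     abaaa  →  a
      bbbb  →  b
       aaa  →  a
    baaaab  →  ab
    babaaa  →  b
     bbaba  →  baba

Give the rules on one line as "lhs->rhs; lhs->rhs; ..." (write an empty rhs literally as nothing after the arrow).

  | abaaba => aaba => bba => ba
  | baab => ab
  | abb => ab
  | bbaaba => baaba => aba

aa->b; aaa->a; baa->a; bb->b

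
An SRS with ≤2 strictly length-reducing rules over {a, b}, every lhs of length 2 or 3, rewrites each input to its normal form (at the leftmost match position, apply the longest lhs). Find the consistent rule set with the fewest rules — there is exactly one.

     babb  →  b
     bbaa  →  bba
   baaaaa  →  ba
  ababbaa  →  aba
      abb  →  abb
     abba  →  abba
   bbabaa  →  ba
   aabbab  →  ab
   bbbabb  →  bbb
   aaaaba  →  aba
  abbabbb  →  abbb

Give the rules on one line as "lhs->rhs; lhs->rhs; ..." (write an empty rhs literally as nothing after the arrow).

aa->a; bab->

  | babb => b
  | bbaa => bba
  | baaaaa => baaaa => baaa => baa => ba
  | ababbaa => abaa => aba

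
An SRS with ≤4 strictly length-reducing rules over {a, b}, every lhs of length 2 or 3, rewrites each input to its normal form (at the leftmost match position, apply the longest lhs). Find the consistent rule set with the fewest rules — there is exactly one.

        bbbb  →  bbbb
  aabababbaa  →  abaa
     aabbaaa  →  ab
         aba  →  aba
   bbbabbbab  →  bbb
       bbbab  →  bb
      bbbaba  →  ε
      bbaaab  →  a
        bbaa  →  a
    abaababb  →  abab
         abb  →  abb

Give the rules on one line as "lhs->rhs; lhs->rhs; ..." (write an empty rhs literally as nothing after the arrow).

aaa->; aab->a; bba->

  | bbbb
  | aabababbaa => aababbaa => aabbaa => abaa
  | aabbaaa => abaaa => ab
  | aba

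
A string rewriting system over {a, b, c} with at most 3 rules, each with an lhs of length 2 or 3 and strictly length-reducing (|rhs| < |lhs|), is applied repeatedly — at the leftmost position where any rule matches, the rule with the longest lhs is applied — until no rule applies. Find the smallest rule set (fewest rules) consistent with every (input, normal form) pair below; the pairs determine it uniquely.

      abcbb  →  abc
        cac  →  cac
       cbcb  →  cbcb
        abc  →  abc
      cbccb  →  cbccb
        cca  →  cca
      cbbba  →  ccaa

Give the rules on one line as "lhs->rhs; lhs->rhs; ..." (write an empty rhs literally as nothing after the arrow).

bb->; bbb->ca

  | abcbb => abc
  | cac
  | cbcb
  | abc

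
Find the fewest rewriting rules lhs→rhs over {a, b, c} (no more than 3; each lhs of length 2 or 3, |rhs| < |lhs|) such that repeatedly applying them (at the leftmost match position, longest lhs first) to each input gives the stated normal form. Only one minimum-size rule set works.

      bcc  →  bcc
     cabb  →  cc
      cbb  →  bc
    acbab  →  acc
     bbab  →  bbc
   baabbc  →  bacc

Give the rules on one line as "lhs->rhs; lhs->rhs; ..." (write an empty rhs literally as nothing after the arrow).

ab->c; cb->c; cbb->bc

  | bcc
  | cabb => ccb => cc
  | cbb => bc
  | acbab => acab => acc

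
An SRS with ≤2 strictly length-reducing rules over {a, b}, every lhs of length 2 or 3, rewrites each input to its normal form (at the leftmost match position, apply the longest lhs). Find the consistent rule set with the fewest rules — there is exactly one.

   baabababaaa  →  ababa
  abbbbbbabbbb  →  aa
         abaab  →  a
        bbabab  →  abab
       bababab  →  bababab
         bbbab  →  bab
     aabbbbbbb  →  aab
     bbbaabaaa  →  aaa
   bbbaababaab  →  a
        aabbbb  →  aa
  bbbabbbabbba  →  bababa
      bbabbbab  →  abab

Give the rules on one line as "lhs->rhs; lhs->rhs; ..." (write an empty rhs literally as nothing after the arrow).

baa->b; bb->

  | baabababaaa => bbababaaa => ababaaa => ababa
  | abbbbbbabbbb => abbbbabbbb => abbabbbb => aabbbb => aabb => aa
  | abaab => abb => a
  | bbabab => abab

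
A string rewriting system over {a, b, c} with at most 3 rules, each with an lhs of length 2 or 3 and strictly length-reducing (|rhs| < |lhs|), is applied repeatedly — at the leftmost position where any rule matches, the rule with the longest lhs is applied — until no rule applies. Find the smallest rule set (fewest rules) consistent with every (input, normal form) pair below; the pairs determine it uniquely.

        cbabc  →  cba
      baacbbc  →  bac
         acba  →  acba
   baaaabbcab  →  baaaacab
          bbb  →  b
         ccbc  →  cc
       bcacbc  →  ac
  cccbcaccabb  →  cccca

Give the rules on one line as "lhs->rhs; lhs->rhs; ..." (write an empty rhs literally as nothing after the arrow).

  | cbabc => cba
  | baacbbc => baacc => bac
  | acba
  | baaaabbcab => baaaacab

acc->c; bb->; bc->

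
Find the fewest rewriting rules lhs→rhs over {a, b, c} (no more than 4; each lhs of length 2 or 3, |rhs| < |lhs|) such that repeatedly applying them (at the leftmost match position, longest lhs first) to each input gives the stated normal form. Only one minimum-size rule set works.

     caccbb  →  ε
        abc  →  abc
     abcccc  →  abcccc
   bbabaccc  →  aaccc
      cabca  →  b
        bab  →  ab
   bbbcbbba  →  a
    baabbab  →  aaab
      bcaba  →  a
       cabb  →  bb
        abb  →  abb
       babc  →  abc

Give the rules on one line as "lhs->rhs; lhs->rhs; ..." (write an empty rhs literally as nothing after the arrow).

ba->a; ca->; cb->

  | caccbb => ccbb => cb => ε
  | abc
  | abcccc
  | bbabaccc => babaccc => abaccc => aaccc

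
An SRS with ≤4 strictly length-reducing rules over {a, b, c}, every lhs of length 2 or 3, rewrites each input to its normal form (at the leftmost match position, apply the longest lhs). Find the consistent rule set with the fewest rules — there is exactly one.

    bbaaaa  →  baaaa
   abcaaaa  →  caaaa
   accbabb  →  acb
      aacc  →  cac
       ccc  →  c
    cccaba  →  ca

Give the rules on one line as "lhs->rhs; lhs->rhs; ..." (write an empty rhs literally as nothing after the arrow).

aac->ca; ab->; bb->b; cc->c

  | bbaaaa => baaaa
  | abcaaaa => caaaa
  | accbabb => acbabb => acbb => acb
  | aacc => cac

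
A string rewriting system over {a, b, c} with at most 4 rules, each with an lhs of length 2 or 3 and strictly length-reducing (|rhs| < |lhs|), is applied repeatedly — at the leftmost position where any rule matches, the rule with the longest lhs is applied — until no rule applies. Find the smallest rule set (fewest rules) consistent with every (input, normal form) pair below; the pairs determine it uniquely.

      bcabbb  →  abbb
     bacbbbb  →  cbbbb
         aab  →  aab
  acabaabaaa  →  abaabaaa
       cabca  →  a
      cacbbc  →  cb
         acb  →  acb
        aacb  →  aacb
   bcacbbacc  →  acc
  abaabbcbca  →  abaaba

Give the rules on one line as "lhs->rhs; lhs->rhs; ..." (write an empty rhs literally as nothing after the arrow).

bac->c; bc->; ca->

  | bcabbb => abbb
  | bacbbbb => cbbbb
  | aab
  | acabaabaaa => abaabaaa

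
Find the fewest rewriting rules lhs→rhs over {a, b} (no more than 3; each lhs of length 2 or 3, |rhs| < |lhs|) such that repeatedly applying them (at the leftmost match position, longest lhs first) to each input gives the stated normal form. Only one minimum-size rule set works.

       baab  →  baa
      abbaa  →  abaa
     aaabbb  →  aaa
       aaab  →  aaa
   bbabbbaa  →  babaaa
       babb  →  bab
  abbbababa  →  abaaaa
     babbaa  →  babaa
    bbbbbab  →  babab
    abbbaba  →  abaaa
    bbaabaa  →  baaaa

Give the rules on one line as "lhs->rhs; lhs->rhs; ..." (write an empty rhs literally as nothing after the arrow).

aab->aa; bb->b; bbb->ba

  | baab => baa
  | abbaa => abaa
  | aaabbb => aaabb => aaab => aaa
  | aaab => aaa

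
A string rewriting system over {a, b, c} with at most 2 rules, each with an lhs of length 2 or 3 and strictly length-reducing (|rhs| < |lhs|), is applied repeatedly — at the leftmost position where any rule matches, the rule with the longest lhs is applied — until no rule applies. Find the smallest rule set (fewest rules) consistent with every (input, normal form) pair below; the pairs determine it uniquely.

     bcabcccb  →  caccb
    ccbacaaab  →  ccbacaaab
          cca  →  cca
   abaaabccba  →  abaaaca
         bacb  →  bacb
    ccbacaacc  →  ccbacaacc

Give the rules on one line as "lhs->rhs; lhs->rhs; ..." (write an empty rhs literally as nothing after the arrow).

bcc->ca; cab->c

  | bcabcccb => bccccb => caccb
  | ccbacaaab
  | cca
  | abaaabccba => abaaacaba => abaaaca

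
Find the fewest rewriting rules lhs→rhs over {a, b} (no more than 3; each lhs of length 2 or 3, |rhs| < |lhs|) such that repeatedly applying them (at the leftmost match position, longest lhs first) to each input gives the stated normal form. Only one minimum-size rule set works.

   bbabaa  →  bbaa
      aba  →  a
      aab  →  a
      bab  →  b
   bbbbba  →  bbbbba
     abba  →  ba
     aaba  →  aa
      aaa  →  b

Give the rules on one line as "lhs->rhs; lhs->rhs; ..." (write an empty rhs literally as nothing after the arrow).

  | bbabaa => bbaa
  | aba => a
  | aab => a
  | bab => b

aaa->b; ab->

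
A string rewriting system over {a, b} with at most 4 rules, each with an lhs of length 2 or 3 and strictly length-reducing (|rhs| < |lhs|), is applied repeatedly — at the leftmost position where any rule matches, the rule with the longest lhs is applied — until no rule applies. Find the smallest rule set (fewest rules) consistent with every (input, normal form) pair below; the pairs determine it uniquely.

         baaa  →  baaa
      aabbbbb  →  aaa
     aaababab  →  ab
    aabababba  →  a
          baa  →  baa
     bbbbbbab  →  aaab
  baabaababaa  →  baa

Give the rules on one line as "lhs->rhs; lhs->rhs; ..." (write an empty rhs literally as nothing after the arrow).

  | baaa
  | aabbbbb => aaabb => aaa
  | aaababab => aabab => ab
  | aabababba => ababba => bba => a

aba->; bab->b; bb->; bbb->a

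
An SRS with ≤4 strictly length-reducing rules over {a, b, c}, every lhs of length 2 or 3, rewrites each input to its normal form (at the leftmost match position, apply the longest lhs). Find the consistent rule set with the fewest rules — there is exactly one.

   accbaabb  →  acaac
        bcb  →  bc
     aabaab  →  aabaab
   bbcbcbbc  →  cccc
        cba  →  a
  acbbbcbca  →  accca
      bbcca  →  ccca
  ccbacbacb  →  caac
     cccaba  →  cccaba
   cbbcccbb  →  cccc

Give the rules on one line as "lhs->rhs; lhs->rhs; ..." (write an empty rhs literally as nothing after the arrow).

bb->c; cb->c; cba->a

  | accbaabb => acaabb => acaac
  | bcb => bc
  | aabaab
  | bbcbcbbc => ccbcbbc => cccbbc => cccbc => cccc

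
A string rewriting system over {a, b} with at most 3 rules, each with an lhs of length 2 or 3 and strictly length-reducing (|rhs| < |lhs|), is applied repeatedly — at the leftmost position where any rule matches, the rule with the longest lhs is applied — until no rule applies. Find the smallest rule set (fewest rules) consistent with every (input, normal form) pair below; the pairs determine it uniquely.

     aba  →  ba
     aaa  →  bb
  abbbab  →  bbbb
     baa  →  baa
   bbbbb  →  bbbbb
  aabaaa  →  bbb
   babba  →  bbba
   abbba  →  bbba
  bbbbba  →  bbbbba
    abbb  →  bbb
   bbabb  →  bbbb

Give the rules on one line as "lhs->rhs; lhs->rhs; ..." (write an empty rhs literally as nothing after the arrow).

  | aba => ba
  | aaa => bb
  | abbbab => bbbab => bbbb
  | baa

aaa->bb; ab->b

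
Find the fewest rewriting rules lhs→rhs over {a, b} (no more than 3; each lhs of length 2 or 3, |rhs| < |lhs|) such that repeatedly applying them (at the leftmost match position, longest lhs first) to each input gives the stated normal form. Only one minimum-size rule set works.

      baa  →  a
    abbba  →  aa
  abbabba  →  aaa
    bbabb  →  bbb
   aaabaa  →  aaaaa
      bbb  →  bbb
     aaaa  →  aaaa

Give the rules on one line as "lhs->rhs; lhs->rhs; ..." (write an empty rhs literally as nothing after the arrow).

ab->a; ba->

  | baa => a
  | abbba => abba => aba => aa
  | abbabba => ababba => aabba => aaba => aaa
  | bbabb => bbb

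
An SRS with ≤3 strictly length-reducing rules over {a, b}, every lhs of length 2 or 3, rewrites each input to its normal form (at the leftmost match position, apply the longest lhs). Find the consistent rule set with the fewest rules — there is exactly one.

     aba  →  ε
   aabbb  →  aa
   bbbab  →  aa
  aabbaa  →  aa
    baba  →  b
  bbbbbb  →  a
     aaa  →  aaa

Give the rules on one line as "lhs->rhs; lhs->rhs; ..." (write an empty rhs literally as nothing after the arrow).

  | aba => ε
  | aabbb => aabb => aab => aa
  | bbbab => aab => aa
  | aabbaa => aabaa => aa

ab->a; aba->; bbb->a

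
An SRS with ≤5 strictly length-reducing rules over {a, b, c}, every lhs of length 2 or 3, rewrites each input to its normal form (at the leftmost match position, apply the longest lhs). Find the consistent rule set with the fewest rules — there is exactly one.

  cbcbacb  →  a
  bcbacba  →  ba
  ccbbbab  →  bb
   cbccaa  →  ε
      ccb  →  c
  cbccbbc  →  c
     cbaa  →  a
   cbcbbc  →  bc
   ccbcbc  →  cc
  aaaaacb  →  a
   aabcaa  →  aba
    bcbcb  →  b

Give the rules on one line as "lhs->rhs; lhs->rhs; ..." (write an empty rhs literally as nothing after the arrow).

  | cbcbacb => cbacb => acb => a
  | bcbacba => bacba => baa => ba
  | ccbbbab => cbbab => bab => bb
  | cbccaa => ccaa => ca => ε

aa->a; bab->bb; ca->; cb->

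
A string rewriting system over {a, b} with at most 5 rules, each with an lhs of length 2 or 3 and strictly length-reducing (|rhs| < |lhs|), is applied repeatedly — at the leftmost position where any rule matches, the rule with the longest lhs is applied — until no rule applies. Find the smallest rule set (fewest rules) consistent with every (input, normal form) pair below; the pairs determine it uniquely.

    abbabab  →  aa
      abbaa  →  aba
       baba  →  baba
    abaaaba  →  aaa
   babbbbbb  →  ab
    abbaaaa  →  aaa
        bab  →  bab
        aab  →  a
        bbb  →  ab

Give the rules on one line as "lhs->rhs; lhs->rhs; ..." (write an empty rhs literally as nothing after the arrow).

  | abbabab => abbab => abb => aa
  | abbaa => aba
  | baba
  | abaaaba => aaaba => aaa

aab->a; baa->a; bb->a; bba->b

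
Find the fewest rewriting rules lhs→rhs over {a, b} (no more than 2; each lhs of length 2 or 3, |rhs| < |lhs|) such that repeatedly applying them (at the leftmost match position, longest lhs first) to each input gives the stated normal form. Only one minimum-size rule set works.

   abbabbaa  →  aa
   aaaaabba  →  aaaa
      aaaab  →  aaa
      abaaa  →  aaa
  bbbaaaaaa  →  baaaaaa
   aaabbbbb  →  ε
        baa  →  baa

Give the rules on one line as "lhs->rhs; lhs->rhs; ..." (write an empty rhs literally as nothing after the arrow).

ab->; bb->

  | abbabbaa => babbaa => bbaa => aa
  | aaaaabba => aaaaba => aaaa
  | aaaab => aaa
  | abaaa => aaa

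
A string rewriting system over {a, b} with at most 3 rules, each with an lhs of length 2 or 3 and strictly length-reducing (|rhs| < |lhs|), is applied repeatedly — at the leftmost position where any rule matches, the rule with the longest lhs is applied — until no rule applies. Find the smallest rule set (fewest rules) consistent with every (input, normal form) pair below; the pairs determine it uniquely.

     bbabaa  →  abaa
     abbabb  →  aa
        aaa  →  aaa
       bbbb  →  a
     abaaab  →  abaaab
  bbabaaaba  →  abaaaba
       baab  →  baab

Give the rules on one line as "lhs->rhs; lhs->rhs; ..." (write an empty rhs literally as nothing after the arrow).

  | bbabaa => abaa
  | abbabb => aabb => aa
  | aaa
  | bbbb => abb => a

bb->; bbb->ab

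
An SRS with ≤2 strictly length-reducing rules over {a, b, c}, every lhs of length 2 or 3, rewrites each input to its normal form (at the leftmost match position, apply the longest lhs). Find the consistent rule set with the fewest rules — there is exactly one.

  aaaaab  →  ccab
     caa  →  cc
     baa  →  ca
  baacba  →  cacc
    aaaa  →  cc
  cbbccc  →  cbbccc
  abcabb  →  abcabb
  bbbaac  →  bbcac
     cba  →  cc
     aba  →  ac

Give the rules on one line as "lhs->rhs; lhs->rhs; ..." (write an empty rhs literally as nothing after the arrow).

  | aaaaab => caaab => ccab
  | caa => cc
  | baa => ca
  | baacba => cacba => cacc

aa->c; ba->c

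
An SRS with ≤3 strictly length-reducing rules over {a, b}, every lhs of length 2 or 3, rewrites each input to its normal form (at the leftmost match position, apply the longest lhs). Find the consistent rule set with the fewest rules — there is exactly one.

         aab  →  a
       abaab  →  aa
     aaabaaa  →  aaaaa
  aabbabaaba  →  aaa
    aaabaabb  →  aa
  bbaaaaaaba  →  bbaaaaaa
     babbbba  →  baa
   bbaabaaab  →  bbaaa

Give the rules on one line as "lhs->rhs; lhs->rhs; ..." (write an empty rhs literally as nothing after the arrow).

  | aab => a
  | abaab => aaab => aa
  | aaabaaa => aaaaa
  | aabbabaaba => ababaaba => aabaaba => aaaba => aaa

aab->a; ab->a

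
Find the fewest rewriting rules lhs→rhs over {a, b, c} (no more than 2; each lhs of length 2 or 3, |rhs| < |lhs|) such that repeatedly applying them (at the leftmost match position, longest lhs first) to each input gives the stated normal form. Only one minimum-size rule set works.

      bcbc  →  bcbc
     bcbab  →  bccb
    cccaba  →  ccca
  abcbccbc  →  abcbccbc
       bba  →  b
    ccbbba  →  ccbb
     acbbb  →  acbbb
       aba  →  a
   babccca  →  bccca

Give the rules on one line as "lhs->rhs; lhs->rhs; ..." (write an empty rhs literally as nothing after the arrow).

ba->; cba->cc

  | bcbc
  | bcbab => bccb
  | cccaba => ccca
  | abcbccbc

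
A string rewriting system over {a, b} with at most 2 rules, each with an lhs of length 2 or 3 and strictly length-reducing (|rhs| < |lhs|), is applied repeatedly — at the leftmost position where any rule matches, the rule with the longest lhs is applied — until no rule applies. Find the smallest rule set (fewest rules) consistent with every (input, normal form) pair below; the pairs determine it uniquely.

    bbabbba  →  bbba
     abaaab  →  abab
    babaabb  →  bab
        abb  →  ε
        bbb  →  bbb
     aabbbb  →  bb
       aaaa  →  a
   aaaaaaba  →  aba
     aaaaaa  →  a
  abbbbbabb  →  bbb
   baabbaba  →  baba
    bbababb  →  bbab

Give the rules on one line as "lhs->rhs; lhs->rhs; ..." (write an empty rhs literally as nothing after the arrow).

aa->a; abb->

  | bbabbba => bbba
  | abaaab => abaab => abab
  | babaabb => bababb => bab
  | abb => ε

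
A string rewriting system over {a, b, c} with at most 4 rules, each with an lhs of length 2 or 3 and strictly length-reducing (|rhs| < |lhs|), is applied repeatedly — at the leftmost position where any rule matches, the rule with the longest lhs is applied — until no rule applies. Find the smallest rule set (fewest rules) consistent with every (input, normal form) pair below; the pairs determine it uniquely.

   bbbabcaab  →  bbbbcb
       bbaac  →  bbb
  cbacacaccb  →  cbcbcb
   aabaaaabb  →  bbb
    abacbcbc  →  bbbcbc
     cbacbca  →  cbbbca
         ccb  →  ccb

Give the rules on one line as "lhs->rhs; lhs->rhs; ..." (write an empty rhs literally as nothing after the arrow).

  | bbbabcaab => bbbbcaab => bbbbcab => bbbbcb
  | bbaac => bbab => bbb
  | cbacacaccb => cbcaccb => cbcbcb
  | aabaaaabb => abaaaabb => baaaabb => baaabb => baabb => babb => bbb

ab->b; ac->b; aca->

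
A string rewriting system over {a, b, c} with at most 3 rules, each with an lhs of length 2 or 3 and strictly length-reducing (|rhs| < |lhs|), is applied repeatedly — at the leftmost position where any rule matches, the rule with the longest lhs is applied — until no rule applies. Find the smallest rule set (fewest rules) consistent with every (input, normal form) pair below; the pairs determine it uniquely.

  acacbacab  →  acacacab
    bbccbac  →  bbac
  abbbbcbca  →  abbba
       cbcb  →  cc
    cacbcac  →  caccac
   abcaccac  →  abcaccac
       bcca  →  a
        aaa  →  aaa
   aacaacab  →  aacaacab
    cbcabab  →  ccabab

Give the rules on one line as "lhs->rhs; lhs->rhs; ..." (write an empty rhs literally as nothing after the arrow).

  | acacbacab => acacacab
  | bbccbac => bbac
  | abbbbcbca => abbbbcca => abbba
  | cbcb => ccb => cc

bcc->; cb->c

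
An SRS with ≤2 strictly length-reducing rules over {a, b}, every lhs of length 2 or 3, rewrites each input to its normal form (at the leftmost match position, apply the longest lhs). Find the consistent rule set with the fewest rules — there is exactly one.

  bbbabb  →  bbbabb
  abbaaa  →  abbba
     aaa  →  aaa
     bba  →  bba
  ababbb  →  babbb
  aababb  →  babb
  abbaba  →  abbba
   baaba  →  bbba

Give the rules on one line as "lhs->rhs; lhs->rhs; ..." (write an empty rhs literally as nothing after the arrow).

  | bbbabb
  | abbaaa => abbba
  | aaa
  | bba

aba->ba; baa->bb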